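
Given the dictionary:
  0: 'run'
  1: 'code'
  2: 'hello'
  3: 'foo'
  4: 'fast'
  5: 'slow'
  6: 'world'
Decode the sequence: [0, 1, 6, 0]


Look up each index in the dictionary:
  0 -> 'run'
  1 -> 'code'
  6 -> 'world'
  0 -> 'run'

Decoded: "run code world run"


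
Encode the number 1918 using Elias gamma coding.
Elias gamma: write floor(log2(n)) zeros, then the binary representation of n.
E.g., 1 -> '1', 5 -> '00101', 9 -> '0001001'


num_bits = floor(log2(1918)) + 1 = 11
leading_zeros = num_bits - 1 = 10
binary(1918) = 11101111110

Elias gamma(1918) = '0000000000' + '11101111110' = 000000000011101111110 (21 bits)


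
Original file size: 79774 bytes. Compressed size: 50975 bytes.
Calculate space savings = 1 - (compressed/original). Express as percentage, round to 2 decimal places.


ratio = compressed/original = 50975/79774 = 0.638993
savings = 1 - ratio = 1 - 0.638993 = 0.361007
as a percentage: 0.361007 * 100 = 36.1%

Space savings = 1 - 50975/79774 = 36.1%


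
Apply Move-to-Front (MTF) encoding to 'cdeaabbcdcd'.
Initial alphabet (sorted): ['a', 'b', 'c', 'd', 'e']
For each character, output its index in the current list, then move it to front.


MTF encoding:
'c': index 2 in ['a', 'b', 'c', 'd', 'e'] -> ['c', 'a', 'b', 'd', 'e']
'd': index 3 in ['c', 'a', 'b', 'd', 'e'] -> ['d', 'c', 'a', 'b', 'e']
'e': index 4 in ['d', 'c', 'a', 'b', 'e'] -> ['e', 'd', 'c', 'a', 'b']
'a': index 3 in ['e', 'd', 'c', 'a', 'b'] -> ['a', 'e', 'd', 'c', 'b']
'a': index 0 in ['a', 'e', 'd', 'c', 'b'] -> ['a', 'e', 'd', 'c', 'b']
'b': index 4 in ['a', 'e', 'd', 'c', 'b'] -> ['b', 'a', 'e', 'd', 'c']
'b': index 0 in ['b', 'a', 'e', 'd', 'c'] -> ['b', 'a', 'e', 'd', 'c']
'c': index 4 in ['b', 'a', 'e', 'd', 'c'] -> ['c', 'b', 'a', 'e', 'd']
'd': index 4 in ['c', 'b', 'a', 'e', 'd'] -> ['d', 'c', 'b', 'a', 'e']
'c': index 1 in ['d', 'c', 'b', 'a', 'e'] -> ['c', 'd', 'b', 'a', 'e']
'd': index 1 in ['c', 'd', 'b', 'a', 'e'] -> ['d', 'c', 'b', 'a', 'e']


Output: [2, 3, 4, 3, 0, 4, 0, 4, 4, 1, 1]


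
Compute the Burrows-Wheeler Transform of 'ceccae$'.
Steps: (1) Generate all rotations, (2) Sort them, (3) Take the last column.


Rotations (sorted):
  0: $ceccae -> last char: e
  1: ae$cecc -> last char: c
  2: cae$cec -> last char: c
  3: ccae$ce -> last char: e
  4: ceccae$ -> last char: $
  5: e$cecca -> last char: a
  6: eccae$c -> last char: c


BWT = ecce$ac


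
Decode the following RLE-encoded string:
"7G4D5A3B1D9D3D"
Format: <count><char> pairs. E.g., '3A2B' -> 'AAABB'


Expanding each <count><char> pair:
  7G -> 'GGGGGGG'
  4D -> 'DDDD'
  5A -> 'AAAAA'
  3B -> 'BBB'
  1D -> 'D'
  9D -> 'DDDDDDDDD'
  3D -> 'DDD'

Decoded = GGGGGGGDDDDAAAAABBBDDDDDDDDDDDDD


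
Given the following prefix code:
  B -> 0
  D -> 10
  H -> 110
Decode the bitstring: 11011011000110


Decoding step by step:
Bits 110 -> H
Bits 110 -> H
Bits 110 -> H
Bits 0 -> B
Bits 0 -> B
Bits 110 -> H


Decoded message: HHHBBH


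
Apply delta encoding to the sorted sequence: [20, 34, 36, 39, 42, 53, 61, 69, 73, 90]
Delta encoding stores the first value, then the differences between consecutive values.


First value: 20
Deltas:
  34 - 20 = 14
  36 - 34 = 2
  39 - 36 = 3
  42 - 39 = 3
  53 - 42 = 11
  61 - 53 = 8
  69 - 61 = 8
  73 - 69 = 4
  90 - 73 = 17


Delta encoded: [20, 14, 2, 3, 3, 11, 8, 8, 4, 17]


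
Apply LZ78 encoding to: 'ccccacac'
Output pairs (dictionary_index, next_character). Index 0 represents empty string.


LZ78 encoding steps:
Dictionary: {0: ''}
Step 1: w='' (idx 0), next='c' -> output (0, 'c'), add 'c' as idx 1
Step 2: w='c' (idx 1), next='c' -> output (1, 'c'), add 'cc' as idx 2
Step 3: w='c' (idx 1), next='a' -> output (1, 'a'), add 'ca' as idx 3
Step 4: w='ca' (idx 3), next='c' -> output (3, 'c'), add 'cac' as idx 4


Encoded: [(0, 'c'), (1, 'c'), (1, 'a'), (3, 'c')]


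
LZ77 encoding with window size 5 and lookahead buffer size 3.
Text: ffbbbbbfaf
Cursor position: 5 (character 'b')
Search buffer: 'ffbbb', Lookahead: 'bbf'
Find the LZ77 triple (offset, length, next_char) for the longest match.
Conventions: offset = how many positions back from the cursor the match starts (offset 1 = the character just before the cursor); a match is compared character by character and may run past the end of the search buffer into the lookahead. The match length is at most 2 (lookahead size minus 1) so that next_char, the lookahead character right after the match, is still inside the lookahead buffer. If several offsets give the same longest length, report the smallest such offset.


Try each offset into the search buffer:
  offset=1 (pos 4, char 'b'): match length 2
  offset=2 (pos 3, char 'b'): match length 2
  offset=3 (pos 2, char 'b'): match length 2
  offset=4 (pos 1, char 'f'): match length 0
  offset=5 (pos 0, char 'f'): match length 0
Longest match has length 2, found at offsets 1, 2, 3; take the smallest, offset 1.
next_char = character at position 5 + 2 = 7 -> 'f'

Best match: offset=1, length=2 (matching 'bb' starting at position 4)
LZ77 triple: (1, 2, 'f')


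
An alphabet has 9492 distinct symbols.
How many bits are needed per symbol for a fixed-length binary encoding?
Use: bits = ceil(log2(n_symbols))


log2(9492) = 13.2125
Bracket: 2^13 = 8192 < 9492 <= 2^14 = 16384
So ceil(log2(9492)) = 14

bits = ceil(log2(9492)) = ceil(13.2125) = 14 bits


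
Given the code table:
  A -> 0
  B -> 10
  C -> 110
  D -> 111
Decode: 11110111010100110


Decoding:
111 -> D
10 -> B
111 -> D
0 -> A
10 -> B
10 -> B
0 -> A
110 -> C


Result: DBDABBAC


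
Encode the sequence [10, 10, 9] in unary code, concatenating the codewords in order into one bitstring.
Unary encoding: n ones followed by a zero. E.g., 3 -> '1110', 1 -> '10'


Encode each number as n ones followed by a terminating 0:
  10 -> 11111111110 (11 bits)
  10 -> 11111111110 (11 bits)
  9 -> 1111111110 (10 bits)
Total length = 11 + 11 + 10 = 32 bits.

Unary([10, 10, 9]) = 11111111110111111111101111111110 (32 bits)


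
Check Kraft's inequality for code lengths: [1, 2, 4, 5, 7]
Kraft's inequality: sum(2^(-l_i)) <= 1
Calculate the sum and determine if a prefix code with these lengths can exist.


Sum = 2^(-1) + 2^(-2) + 2^(-4) + 2^(-5) + 2^(-7)
    = 0.5 + 0.25 + 0.0625 + 0.03125 + 0.0078125
    = 109/128 = 0.8515625
Since 0.8515625 <= 1, Kraft's inequality IS satisfied.
A prefix code with these lengths CAN exist.

Kraft sum = 0.8515625. Satisfied.


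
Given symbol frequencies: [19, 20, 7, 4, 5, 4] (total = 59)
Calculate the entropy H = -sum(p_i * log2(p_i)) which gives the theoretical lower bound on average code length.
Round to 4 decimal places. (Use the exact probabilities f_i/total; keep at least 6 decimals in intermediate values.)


Per-symbol terms -p_i * log2(p_i) with p_i = f_i/59:
  p = 19/59 = 0.322034: log2(p) = -1.634716, -p*log2(p) = 0.526434
  p = 20/59 = 0.338983: log2(p) = -1.560715, -p*log2(p) = 0.529056
  p = 7/59 = 0.118644: log2(p) = -3.075288, -p*log2(p) = 0.364865
  p = 4/59 = 0.067797: log2(p) = -3.882643, -p*log2(p) = 0.263230
  p = 5/59 = 0.084746: log2(p) = -3.560715, -p*log2(p) = 0.301756
  p = 4/59 = 0.067797: log2(p) = -3.882643, -p*log2(p) = 0.263230
H = 0.526434 + 0.529056 + 0.364865 + 0.263230 + 0.301756 + 0.263230 = 2.248571

H = 2.2486 bits/symbol


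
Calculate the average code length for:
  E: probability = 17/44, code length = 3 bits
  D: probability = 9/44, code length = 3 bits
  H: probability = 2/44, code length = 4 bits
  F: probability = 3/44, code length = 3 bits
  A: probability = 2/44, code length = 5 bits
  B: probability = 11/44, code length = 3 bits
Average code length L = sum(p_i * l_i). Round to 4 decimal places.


Weighted contributions p_i * l_i:
  E: (17/44) * 3 = 51/44
  D: (9/44) * 3 = 27/44
  H: (2/44) * 4 = 8/44
  F: (3/44) * 3 = 9/44
  A: (2/44) * 5 = 10/44
  B: (11/44) * 3 = 33/44
Sum = (51 + 27 + 8 + 9 + 10 + 33)/44 = 138/44

L = 138/44 = 3.1364 bits/symbol


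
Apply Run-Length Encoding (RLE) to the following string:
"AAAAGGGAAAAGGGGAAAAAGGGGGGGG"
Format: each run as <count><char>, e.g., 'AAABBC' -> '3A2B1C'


Scanning runs left to right:
  i=0: run of 'A' x 4 -> '4A'
  i=4: run of 'G' x 3 -> '3G'
  i=7: run of 'A' x 4 -> '4A'
  i=11: run of 'G' x 4 -> '4G'
  i=15: run of 'A' x 5 -> '5A'
  i=20: run of 'G' x 8 -> '8G'

RLE = 4A3G4A4G5A8G


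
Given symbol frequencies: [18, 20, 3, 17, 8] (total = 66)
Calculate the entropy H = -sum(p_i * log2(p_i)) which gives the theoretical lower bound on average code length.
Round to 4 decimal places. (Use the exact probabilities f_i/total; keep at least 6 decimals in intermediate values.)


Per-symbol terms -p_i * log2(p_i) with p_i = f_i/66:
  p = 18/66 = 0.272727: log2(p) = -1.874469, -p*log2(p) = 0.511219
  p = 20/66 = 0.303030: log2(p) = -1.722466, -p*log2(p) = 0.521959
  p = 3/66 = 0.045455: log2(p) = -4.459432, -p*log2(p) = 0.202701
  p = 17/66 = 0.257576: log2(p) = -1.956931, -p*log2(p) = 0.504058
  p = 8/66 = 0.121212: log2(p) = -3.044394, -p*log2(p) = 0.369017
H = 0.511219 + 0.521959 + 0.202701 + 0.504058 + 0.369017 = 2.108954

H = 2.109 bits/symbol


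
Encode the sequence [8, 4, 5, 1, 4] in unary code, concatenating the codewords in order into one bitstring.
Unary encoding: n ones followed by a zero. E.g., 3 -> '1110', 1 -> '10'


Encode each number as n ones followed by a terminating 0:
  8 -> 111111110 (9 bits)
  4 -> 11110 (5 bits)
  5 -> 111110 (6 bits)
  1 -> 10 (2 bits)
  4 -> 11110 (5 bits)
Total length = 9 + 5 + 6 + 2 + 5 = 27 bits.

Unary([8, 4, 5, 1, 4]) = 111111110111101111101011110 (27 bits)


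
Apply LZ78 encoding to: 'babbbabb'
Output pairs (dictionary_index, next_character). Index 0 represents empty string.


LZ78 encoding steps:
Dictionary: {0: ''}
Step 1: w='' (idx 0), next='b' -> output (0, 'b'), add 'b' as idx 1
Step 2: w='' (idx 0), next='a' -> output (0, 'a'), add 'a' as idx 2
Step 3: w='b' (idx 1), next='b' -> output (1, 'b'), add 'bb' as idx 3
Step 4: w='b' (idx 1), next='a' -> output (1, 'a'), add 'ba' as idx 4
Step 5: w='bb' (idx 3), end of input -> output (3, '')


Encoded: [(0, 'b'), (0, 'a'), (1, 'b'), (1, 'a'), (3, '')]


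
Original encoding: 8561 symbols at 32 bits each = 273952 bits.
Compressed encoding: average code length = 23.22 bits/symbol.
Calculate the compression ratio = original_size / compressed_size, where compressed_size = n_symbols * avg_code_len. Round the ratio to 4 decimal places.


original_size = n_symbols * orig_bits = 8561 * 32 = 273952 bits
compressed_size = n_symbols * avg_code_len = 8561 * 23.22 = 198786.42 bits
ratio = original_size / compressed_size = 273952 / 198786.42 = 1.3781

Compression ratio = 1.3781


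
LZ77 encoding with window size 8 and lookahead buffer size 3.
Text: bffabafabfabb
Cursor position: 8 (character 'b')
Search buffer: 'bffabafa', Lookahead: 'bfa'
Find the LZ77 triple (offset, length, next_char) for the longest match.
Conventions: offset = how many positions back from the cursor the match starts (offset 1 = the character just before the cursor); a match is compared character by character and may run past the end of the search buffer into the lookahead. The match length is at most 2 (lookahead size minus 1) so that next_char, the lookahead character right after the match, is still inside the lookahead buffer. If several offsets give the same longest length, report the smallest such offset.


Try each offset into the search buffer:
  offset=1 (pos 7, char 'a'): match length 0
  offset=2 (pos 6, char 'f'): match length 0
  offset=3 (pos 5, char 'a'): match length 0
  offset=4 (pos 4, char 'b'): match length 1
  offset=5 (pos 3, char 'a'): match length 0
  offset=6 (pos 2, char 'f'): match length 0
  offset=7 (pos 1, char 'f'): match length 0
  offset=8 (pos 0, char 'b'): match length 2
Longest match has length 2 at offset 8.
next_char = character at position 8 + 2 = 10 -> 'a'

Best match: offset=8, length=2 (matching 'bf' starting at position 0)
LZ77 triple: (8, 2, 'a')


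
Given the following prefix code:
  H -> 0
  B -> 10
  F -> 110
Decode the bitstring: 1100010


Decoding step by step:
Bits 110 -> F
Bits 0 -> H
Bits 0 -> H
Bits 10 -> B


Decoded message: FHHB


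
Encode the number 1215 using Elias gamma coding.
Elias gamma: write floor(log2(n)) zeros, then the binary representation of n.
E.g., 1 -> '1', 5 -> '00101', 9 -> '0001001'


num_bits = floor(log2(1215)) + 1 = 11
leading_zeros = num_bits - 1 = 10
binary(1215) = 10010111111

Elias gamma(1215) = '0000000000' + '10010111111' = 000000000010010111111 (21 bits)


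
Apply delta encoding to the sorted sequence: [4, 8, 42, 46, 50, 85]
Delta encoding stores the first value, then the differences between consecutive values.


First value: 4
Deltas:
  8 - 4 = 4
  42 - 8 = 34
  46 - 42 = 4
  50 - 46 = 4
  85 - 50 = 35


Delta encoded: [4, 4, 34, 4, 4, 35]


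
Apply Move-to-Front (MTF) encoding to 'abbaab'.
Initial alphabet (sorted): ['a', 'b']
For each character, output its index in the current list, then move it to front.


MTF encoding:
'a': index 0 in ['a', 'b'] -> ['a', 'b']
'b': index 1 in ['a', 'b'] -> ['b', 'a']
'b': index 0 in ['b', 'a'] -> ['b', 'a']
'a': index 1 in ['b', 'a'] -> ['a', 'b']
'a': index 0 in ['a', 'b'] -> ['a', 'b']
'b': index 1 in ['a', 'b'] -> ['b', 'a']


Output: [0, 1, 0, 1, 0, 1]


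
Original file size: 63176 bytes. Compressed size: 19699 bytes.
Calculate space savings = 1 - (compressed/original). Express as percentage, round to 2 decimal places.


ratio = compressed/original = 19699/63176 = 0.311811
savings = 1 - ratio = 1 - 0.311811 = 0.688189
as a percentage: 0.688189 * 100 = 68.82%

Space savings = 1 - 19699/63176 = 68.82%


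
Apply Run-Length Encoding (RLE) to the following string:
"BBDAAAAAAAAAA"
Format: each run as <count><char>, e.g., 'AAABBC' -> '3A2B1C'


Scanning runs left to right:
  i=0: run of 'B' x 2 -> '2B'
  i=2: run of 'D' x 1 -> '1D'
  i=3: run of 'A' x 10 -> '10A'

RLE = 2B1D10A


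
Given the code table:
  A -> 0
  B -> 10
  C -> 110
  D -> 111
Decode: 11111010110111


Decoding:
111 -> D
110 -> C
10 -> B
110 -> C
111 -> D


Result: DCBCD


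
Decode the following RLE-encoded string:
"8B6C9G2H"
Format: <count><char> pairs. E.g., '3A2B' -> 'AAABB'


Expanding each <count><char> pair:
  8B -> 'BBBBBBBB'
  6C -> 'CCCCCC'
  9G -> 'GGGGGGGGG'
  2H -> 'HH'

Decoded = BBBBBBBBCCCCCCGGGGGGGGGHH


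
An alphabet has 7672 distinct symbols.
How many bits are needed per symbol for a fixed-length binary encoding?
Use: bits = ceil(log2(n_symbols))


log2(7672) = 12.9054
Bracket: 2^12 = 4096 < 7672 <= 2^13 = 8192
So ceil(log2(7672)) = 13

bits = ceil(log2(7672)) = ceil(12.9054) = 13 bits


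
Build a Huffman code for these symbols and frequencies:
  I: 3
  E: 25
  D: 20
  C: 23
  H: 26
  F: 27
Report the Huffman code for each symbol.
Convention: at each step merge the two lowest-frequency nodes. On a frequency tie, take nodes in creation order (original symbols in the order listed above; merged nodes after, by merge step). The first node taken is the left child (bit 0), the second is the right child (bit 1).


Huffman tree construction:
Step 1: Merge I(3) + D(20) = 23
Step 2: Merge C(23) + (I+D)(23) = 46
Step 3: Merge E(25) + H(26) = 51
Step 4: Merge F(27) + (C+(I+D))(46) = 73
Step 5: Merge (E+H)(51) + (F+(C+(I+D)))(73) = 124
Read each symbol's code off the tree from the root (left child = 0, right child = 1).

Codes:
  I: 1110 (length 4)
  E: 00 (length 2)
  D: 1111 (length 4)
  C: 110 (length 3)
  H: 01 (length 2)
  F: 10 (length 2)
Average code length: 317/124 = 2.5565 bits/symbol


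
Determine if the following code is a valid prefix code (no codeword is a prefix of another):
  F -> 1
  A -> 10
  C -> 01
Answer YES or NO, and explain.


Checking each pair (does one codeword prefix another?):
  F='1' vs A='10': prefix -- VIOLATION

NO -- this is NOT a valid prefix code. F (1) is a prefix of A (10).


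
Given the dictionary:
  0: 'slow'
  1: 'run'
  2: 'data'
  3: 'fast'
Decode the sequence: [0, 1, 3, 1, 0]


Look up each index in the dictionary:
  0 -> 'slow'
  1 -> 'run'
  3 -> 'fast'
  1 -> 'run'
  0 -> 'slow'

Decoded: "slow run fast run slow"


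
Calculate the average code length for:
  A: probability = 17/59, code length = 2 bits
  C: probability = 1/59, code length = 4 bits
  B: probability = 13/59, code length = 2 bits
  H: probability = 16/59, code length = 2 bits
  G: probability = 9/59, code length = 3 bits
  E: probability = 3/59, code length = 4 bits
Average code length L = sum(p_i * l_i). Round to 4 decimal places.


Weighted contributions p_i * l_i:
  A: (17/59) * 2 = 34/59
  C: (1/59) * 4 = 4/59
  B: (13/59) * 2 = 26/59
  H: (16/59) * 2 = 32/59
  G: (9/59) * 3 = 27/59
  E: (3/59) * 4 = 12/59
Sum = (34 + 4 + 26 + 32 + 27 + 12)/59 = 135/59

L = 135/59 = 2.2881 bits/symbol


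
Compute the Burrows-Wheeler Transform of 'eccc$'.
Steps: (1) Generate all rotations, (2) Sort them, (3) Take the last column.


Rotations (sorted):
  0: $eccc -> last char: c
  1: c$ecc -> last char: c
  2: cc$ec -> last char: c
  3: ccc$e -> last char: e
  4: eccc$ -> last char: $


BWT = ccce$


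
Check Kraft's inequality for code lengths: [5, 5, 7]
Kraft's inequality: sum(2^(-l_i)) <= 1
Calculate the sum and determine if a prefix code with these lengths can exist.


Sum = 2^(-5) + 2^(-5) + 2^(-7)
    = 0.03125 + 0.03125 + 0.0078125
    = 9/128 = 0.0703125
Since 0.0703125 <= 1, Kraft's inequality IS satisfied.
A prefix code with these lengths CAN exist.

Kraft sum = 0.0703125. Satisfied.


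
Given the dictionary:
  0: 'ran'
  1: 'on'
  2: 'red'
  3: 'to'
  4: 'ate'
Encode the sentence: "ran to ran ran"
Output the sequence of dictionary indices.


Look up each word in the dictionary:
  'ran' -> 0
  'to' -> 3
  'ran' -> 0
  'ran' -> 0

Encoded: [0, 3, 0, 0]


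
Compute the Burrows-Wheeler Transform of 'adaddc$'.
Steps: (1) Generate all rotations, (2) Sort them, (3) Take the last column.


Rotations (sorted):
  0: $adaddc -> last char: c
  1: adaddc$ -> last char: $
  2: addc$ad -> last char: d
  3: c$adadd -> last char: d
  4: daddc$a -> last char: a
  5: dc$adad -> last char: d
  6: ddc$ada -> last char: a


BWT = c$ddada


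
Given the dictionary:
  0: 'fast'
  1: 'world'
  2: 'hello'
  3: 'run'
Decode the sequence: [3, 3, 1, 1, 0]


Look up each index in the dictionary:
  3 -> 'run'
  3 -> 'run'
  1 -> 'world'
  1 -> 'world'
  0 -> 'fast'

Decoded: "run run world world fast"


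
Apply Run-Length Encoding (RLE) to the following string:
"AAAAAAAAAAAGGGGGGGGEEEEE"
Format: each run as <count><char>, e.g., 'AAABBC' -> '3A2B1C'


Scanning runs left to right:
  i=0: run of 'A' x 11 -> '11A'
  i=11: run of 'G' x 8 -> '8G'
  i=19: run of 'E' x 5 -> '5E'

RLE = 11A8G5E


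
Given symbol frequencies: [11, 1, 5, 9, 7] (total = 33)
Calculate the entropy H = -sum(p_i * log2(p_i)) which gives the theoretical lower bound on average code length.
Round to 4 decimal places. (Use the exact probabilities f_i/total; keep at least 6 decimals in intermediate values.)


Per-symbol terms -p_i * log2(p_i) with p_i = f_i/33:
  p = 11/33 = 0.333333: log2(p) = -1.584963, -p*log2(p) = 0.528321
  p = 1/33 = 0.030303: log2(p) = -5.044394, -p*log2(p) = 0.152860
  p = 5/33 = 0.151515: log2(p) = -2.722466, -p*log2(p) = 0.412495
  p = 9/33 = 0.272727: log2(p) = -1.874469, -p*log2(p) = 0.511219
  p = 7/33 = 0.212121: log2(p) = -2.237039, -p*log2(p) = 0.474523
H = 0.528321 + 0.152860 + 0.412495 + 0.511219 + 0.474523 = 2.079418

H = 2.0794 bits/symbol


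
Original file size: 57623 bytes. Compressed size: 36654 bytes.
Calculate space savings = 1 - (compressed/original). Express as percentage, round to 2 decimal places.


ratio = compressed/original = 36654/57623 = 0.6361
savings = 1 - ratio = 1 - 0.6361 = 0.3639
as a percentage: 0.3639 * 100 = 36.39%

Space savings = 1 - 36654/57623 = 36.39%


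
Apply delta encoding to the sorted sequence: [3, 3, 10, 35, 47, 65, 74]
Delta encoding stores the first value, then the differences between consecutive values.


First value: 3
Deltas:
  3 - 3 = 0
  10 - 3 = 7
  35 - 10 = 25
  47 - 35 = 12
  65 - 47 = 18
  74 - 65 = 9


Delta encoded: [3, 0, 7, 25, 12, 18, 9]


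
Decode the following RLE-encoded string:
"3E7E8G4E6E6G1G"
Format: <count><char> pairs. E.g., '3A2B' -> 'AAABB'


Expanding each <count><char> pair:
  3E -> 'EEE'
  7E -> 'EEEEEEE'
  8G -> 'GGGGGGGG'
  4E -> 'EEEE'
  6E -> 'EEEEEE'
  6G -> 'GGGGGG'
  1G -> 'G'

Decoded = EEEEEEEEEEGGGGGGGGEEEEEEEEEEGGGGGGG


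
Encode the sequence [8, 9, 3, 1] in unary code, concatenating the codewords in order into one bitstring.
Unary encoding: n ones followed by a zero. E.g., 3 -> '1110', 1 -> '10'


Encode each number as n ones followed by a terminating 0:
  8 -> 111111110 (9 bits)
  9 -> 1111111110 (10 bits)
  3 -> 1110 (4 bits)
  1 -> 10 (2 bits)
Total length = 9 + 10 + 4 + 2 = 25 bits.

Unary([8, 9, 3, 1]) = 1111111101111111110111010 (25 bits)


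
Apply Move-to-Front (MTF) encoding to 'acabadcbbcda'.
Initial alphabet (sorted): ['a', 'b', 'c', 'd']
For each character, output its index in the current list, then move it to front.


MTF encoding:
'a': index 0 in ['a', 'b', 'c', 'd'] -> ['a', 'b', 'c', 'd']
'c': index 2 in ['a', 'b', 'c', 'd'] -> ['c', 'a', 'b', 'd']
'a': index 1 in ['c', 'a', 'b', 'd'] -> ['a', 'c', 'b', 'd']
'b': index 2 in ['a', 'c', 'b', 'd'] -> ['b', 'a', 'c', 'd']
'a': index 1 in ['b', 'a', 'c', 'd'] -> ['a', 'b', 'c', 'd']
'd': index 3 in ['a', 'b', 'c', 'd'] -> ['d', 'a', 'b', 'c']
'c': index 3 in ['d', 'a', 'b', 'c'] -> ['c', 'd', 'a', 'b']
'b': index 3 in ['c', 'd', 'a', 'b'] -> ['b', 'c', 'd', 'a']
'b': index 0 in ['b', 'c', 'd', 'a'] -> ['b', 'c', 'd', 'a']
'c': index 1 in ['b', 'c', 'd', 'a'] -> ['c', 'b', 'd', 'a']
'd': index 2 in ['c', 'b', 'd', 'a'] -> ['d', 'c', 'b', 'a']
'a': index 3 in ['d', 'c', 'b', 'a'] -> ['a', 'd', 'c', 'b']


Output: [0, 2, 1, 2, 1, 3, 3, 3, 0, 1, 2, 3]


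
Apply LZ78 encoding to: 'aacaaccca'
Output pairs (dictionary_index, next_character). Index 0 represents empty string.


LZ78 encoding steps:
Dictionary: {0: ''}
Step 1: w='' (idx 0), next='a' -> output (0, 'a'), add 'a' as idx 1
Step 2: w='a' (idx 1), next='c' -> output (1, 'c'), add 'ac' as idx 2
Step 3: w='a' (idx 1), next='a' -> output (1, 'a'), add 'aa' as idx 3
Step 4: w='' (idx 0), next='c' -> output (0, 'c'), add 'c' as idx 4
Step 5: w='c' (idx 4), next='c' -> output (4, 'c'), add 'cc' as idx 5
Step 6: w='a' (idx 1), end of input -> output (1, '')


Encoded: [(0, 'a'), (1, 'c'), (1, 'a'), (0, 'c'), (4, 'c'), (1, '')]


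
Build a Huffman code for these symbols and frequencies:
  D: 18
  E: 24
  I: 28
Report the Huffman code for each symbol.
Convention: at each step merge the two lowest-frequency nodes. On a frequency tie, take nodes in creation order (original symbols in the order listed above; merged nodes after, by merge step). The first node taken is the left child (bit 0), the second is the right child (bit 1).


Huffman tree construction:
Step 1: Merge D(18) + E(24) = 42
Step 2: Merge I(28) + (D+E)(42) = 70
Read each symbol's code off the tree from the root (left child = 0, right child = 1).

Codes:
  D: 10 (length 2)
  E: 11 (length 2)
  I: 0 (length 1)
Average code length: 112/70 = 1.6000 bits/symbol


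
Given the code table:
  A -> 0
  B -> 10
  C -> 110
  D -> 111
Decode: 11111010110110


Decoding:
111 -> D
110 -> C
10 -> B
110 -> C
110 -> C


Result: DCBCC


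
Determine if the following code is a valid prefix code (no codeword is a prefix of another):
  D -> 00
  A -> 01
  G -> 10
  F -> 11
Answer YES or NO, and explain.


Checking each pair (does one codeword prefix another?):
  D='00' vs A='01': no prefix
  D='00' vs G='10': no prefix
  D='00' vs F='11': no prefix
  A='01' vs D='00': no prefix
  A='01' vs G='10': no prefix
  A='01' vs F='11': no prefix
  G='10' vs D='00': no prefix
  G='10' vs A='01': no prefix
  G='10' vs F='11': no prefix
  F='11' vs D='00': no prefix
  F='11' vs A='01': no prefix
  F='11' vs G='10': no prefix
No violation found over all pairs.

YES -- this is a valid prefix code. No codeword is a prefix of any other codeword.


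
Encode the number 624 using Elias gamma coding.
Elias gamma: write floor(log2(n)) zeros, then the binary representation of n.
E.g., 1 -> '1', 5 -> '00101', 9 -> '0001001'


num_bits = floor(log2(624)) + 1 = 10
leading_zeros = num_bits - 1 = 9
binary(624) = 1001110000

Elias gamma(624) = '000000000' + '1001110000' = 0000000001001110000 (19 bits)


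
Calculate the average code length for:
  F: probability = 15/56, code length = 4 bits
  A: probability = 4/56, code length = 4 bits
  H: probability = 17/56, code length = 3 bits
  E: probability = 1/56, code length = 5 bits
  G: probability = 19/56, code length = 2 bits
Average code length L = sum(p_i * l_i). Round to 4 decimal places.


Weighted contributions p_i * l_i:
  F: (15/56) * 4 = 60/56
  A: (4/56) * 4 = 16/56
  H: (17/56) * 3 = 51/56
  E: (1/56) * 5 = 5/56
  G: (19/56) * 2 = 38/56
Sum = (60 + 16 + 51 + 5 + 38)/56 = 170/56

L = 170/56 = 3.0357 bits/symbol


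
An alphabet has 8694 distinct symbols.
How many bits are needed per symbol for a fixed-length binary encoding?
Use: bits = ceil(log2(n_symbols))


log2(8694) = 13.0858
Bracket: 2^13 = 8192 < 8694 <= 2^14 = 16384
So ceil(log2(8694)) = 14

bits = ceil(log2(8694)) = ceil(13.0858) = 14 bits


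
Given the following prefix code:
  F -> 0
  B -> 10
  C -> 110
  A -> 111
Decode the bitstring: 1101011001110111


Decoding step by step:
Bits 110 -> C
Bits 10 -> B
Bits 110 -> C
Bits 0 -> F
Bits 111 -> A
Bits 0 -> F
Bits 111 -> A


Decoded message: CBCFAFA


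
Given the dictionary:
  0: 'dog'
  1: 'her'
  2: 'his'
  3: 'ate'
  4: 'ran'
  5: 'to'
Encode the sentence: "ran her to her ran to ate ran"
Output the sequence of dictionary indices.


Look up each word in the dictionary:
  'ran' -> 4
  'her' -> 1
  'to' -> 5
  'her' -> 1
  'ran' -> 4
  'to' -> 5
  'ate' -> 3
  'ran' -> 4

Encoded: [4, 1, 5, 1, 4, 5, 3, 4]


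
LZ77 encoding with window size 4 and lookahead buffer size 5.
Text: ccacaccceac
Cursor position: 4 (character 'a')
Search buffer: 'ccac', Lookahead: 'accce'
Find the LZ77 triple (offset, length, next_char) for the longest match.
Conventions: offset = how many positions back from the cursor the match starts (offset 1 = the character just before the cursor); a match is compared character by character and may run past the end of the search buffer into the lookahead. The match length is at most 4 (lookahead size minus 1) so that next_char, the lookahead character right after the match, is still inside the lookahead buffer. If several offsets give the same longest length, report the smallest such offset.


Try each offset into the search buffer:
  offset=1 (pos 3, char 'c'): match length 0
  offset=2 (pos 2, char 'a'): match length 2
  offset=3 (pos 1, char 'c'): match length 0
  offset=4 (pos 0, char 'c'): match length 0
Longest match has length 2 at offset 2.
next_char = character at position 4 + 2 = 6 -> 'c'

Best match: offset=2, length=2 (matching 'ac' starting at position 2)
LZ77 triple: (2, 2, 'c')


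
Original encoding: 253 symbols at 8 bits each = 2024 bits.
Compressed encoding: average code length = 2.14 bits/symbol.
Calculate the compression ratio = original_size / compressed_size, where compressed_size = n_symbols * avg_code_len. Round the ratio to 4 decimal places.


original_size = n_symbols * orig_bits = 253 * 8 = 2024 bits
compressed_size = n_symbols * avg_code_len = 253 * 2.14 = 541.42 bits
ratio = original_size / compressed_size = 2024 / 541.42 = 3.7383

Compression ratio = 3.7383


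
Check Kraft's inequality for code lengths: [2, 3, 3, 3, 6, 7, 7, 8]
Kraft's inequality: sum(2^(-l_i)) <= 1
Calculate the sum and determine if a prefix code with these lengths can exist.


Sum = 2^(-2) + 2^(-3) + 2^(-3) + 2^(-3) + 2^(-6) + 2^(-7) + 2^(-7) + 2^(-8)
    = 0.25 + 0.125 + 0.125 + 0.125 + 0.015625 + 0.0078125 + 0.0078125 + 0.00390625
    = 169/256 = 0.66015625
Since 0.66015625 <= 1, Kraft's inequality IS satisfied.
A prefix code with these lengths CAN exist.

Kraft sum = 0.66015625. Satisfied.


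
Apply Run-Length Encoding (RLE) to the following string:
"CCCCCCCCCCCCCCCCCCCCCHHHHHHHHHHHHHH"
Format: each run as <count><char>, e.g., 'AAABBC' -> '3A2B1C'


Scanning runs left to right:
  i=0: run of 'C' x 21 -> '21C'
  i=21: run of 'H' x 14 -> '14H'

RLE = 21C14H


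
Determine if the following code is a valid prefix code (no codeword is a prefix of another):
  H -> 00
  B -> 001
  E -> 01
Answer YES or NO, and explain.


Checking each pair (does one codeword prefix another?):
  H='00' vs B='001': prefix -- VIOLATION

NO -- this is NOT a valid prefix code. H (00) is a prefix of B (001).


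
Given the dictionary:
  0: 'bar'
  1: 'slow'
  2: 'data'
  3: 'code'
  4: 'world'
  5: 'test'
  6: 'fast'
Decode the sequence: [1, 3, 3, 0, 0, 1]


Look up each index in the dictionary:
  1 -> 'slow'
  3 -> 'code'
  3 -> 'code'
  0 -> 'bar'
  0 -> 'bar'
  1 -> 'slow'

Decoded: "slow code code bar bar slow"


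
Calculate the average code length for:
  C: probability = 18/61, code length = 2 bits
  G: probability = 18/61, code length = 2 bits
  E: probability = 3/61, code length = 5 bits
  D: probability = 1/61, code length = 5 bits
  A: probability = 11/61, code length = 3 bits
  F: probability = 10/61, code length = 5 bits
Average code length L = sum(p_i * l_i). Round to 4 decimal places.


Weighted contributions p_i * l_i:
  C: (18/61) * 2 = 36/61
  G: (18/61) * 2 = 36/61
  E: (3/61) * 5 = 15/61
  D: (1/61) * 5 = 5/61
  A: (11/61) * 3 = 33/61
  F: (10/61) * 5 = 50/61
Sum = (36 + 36 + 15 + 5 + 33 + 50)/61 = 175/61

L = 175/61 = 2.8689 bits/symbol


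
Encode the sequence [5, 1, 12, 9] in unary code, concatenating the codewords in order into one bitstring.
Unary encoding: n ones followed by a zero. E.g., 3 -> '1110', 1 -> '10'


Encode each number as n ones followed by a terminating 0:
  5 -> 111110 (6 bits)
  1 -> 10 (2 bits)
  12 -> 1111111111110 (13 bits)
  9 -> 1111111110 (10 bits)
Total length = 6 + 2 + 13 + 10 = 31 bits.

Unary([5, 1, 12, 9]) = 1111101011111111111101111111110 (31 bits)


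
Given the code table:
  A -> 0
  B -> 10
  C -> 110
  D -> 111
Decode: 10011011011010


Decoding:
10 -> B
0 -> A
110 -> C
110 -> C
110 -> C
10 -> B


Result: BACCCB


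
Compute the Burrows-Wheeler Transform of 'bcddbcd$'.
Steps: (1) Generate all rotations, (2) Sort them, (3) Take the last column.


Rotations (sorted):
  0: $bcddbcd -> last char: d
  1: bcd$bcdd -> last char: d
  2: bcddbcd$ -> last char: $
  3: cd$bcddb -> last char: b
  4: cddbcd$b -> last char: b
  5: d$bcddbc -> last char: c
  6: dbcd$bcd -> last char: d
  7: ddbcd$bc -> last char: c


BWT = dd$bbcdc


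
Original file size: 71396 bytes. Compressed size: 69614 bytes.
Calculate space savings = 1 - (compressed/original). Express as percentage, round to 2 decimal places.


ratio = compressed/original = 69614/71396 = 0.975041
savings = 1 - ratio = 1 - 0.975041 = 0.024959
as a percentage: 0.024959 * 100 = 2.5%

Space savings = 1 - 69614/71396 = 2.5%


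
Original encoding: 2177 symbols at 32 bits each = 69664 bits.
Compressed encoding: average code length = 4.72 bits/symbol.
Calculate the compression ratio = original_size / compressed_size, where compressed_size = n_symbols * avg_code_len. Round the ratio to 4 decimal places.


original_size = n_symbols * orig_bits = 2177 * 32 = 69664 bits
compressed_size = n_symbols * avg_code_len = 2177 * 4.72 = 10275.44 bits
ratio = original_size / compressed_size = 69664 / 10275.44 = 6.7797

Compression ratio = 6.7797


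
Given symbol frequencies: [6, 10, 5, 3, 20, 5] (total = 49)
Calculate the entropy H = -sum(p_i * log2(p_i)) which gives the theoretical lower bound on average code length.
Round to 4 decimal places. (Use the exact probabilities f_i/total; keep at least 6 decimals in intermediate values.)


Per-symbol terms -p_i * log2(p_i) with p_i = f_i/49:
  p = 6/49 = 0.122449: log2(p) = -3.029747, -p*log2(p) = 0.370989
  p = 10/49 = 0.204082: log2(p) = -2.292782, -p*log2(p) = 0.467915
  p = 5/49 = 0.102041: log2(p) = -3.292782, -p*log2(p) = 0.335998
  p = 3/49 = 0.061224: log2(p) = -4.029747, -p*log2(p) = 0.246719
  p = 20/49 = 0.408163: log2(p) = -1.292782, -p*log2(p) = 0.527666
  p = 5/49 = 0.102041: log2(p) = -3.292782, -p*log2(p) = 0.335998
H = 0.370989 + 0.467915 + 0.335998 + 0.246719 + 0.527666 + 0.335998 = 2.285285

H = 2.2853 bits/symbol


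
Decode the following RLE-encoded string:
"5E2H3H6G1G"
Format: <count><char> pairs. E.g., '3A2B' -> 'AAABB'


Expanding each <count><char> pair:
  5E -> 'EEEEE'
  2H -> 'HH'
  3H -> 'HHH'
  6G -> 'GGGGGG'
  1G -> 'G'

Decoded = EEEEEHHHHHGGGGGGG


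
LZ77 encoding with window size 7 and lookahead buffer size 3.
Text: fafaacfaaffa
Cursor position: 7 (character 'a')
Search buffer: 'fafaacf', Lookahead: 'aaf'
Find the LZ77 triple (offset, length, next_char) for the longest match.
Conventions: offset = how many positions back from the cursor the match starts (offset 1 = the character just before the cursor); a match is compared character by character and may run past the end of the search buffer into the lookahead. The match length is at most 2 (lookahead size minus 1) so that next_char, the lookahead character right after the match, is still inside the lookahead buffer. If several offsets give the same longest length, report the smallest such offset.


Try each offset into the search buffer:
  offset=1 (pos 6, char 'f'): match length 0
  offset=2 (pos 5, char 'c'): match length 0
  offset=3 (pos 4, char 'a'): match length 1
  offset=4 (pos 3, char 'a'): match length 2
  offset=5 (pos 2, char 'f'): match length 0
  offset=6 (pos 1, char 'a'): match length 1
  offset=7 (pos 0, char 'f'): match length 0
Longest match has length 2 at offset 4.
next_char = character at position 7 + 2 = 9 -> 'f'

Best match: offset=4, length=2 (matching 'aa' starting at position 3)
LZ77 triple: (4, 2, 'f')


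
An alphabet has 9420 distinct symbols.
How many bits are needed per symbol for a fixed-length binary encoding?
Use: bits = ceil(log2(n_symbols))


log2(9420) = 13.2015
Bracket: 2^13 = 8192 < 9420 <= 2^14 = 16384
So ceil(log2(9420)) = 14

bits = ceil(log2(9420)) = ceil(13.2015) = 14 bits


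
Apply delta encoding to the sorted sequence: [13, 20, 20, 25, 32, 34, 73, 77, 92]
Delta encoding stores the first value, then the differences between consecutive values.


First value: 13
Deltas:
  20 - 13 = 7
  20 - 20 = 0
  25 - 20 = 5
  32 - 25 = 7
  34 - 32 = 2
  73 - 34 = 39
  77 - 73 = 4
  92 - 77 = 15


Delta encoded: [13, 7, 0, 5, 7, 2, 39, 4, 15]


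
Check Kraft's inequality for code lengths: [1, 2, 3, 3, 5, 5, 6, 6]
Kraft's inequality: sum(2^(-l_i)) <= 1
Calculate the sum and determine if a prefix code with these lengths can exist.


Sum = 2^(-1) + 2^(-2) + 2^(-3) + 2^(-3) + 2^(-5) + 2^(-5) + 2^(-6) + 2^(-6)
    = 0.5 + 0.25 + 0.125 + 0.125 + 0.03125 + 0.03125 + 0.015625 + 0.015625
    = 70/64 = 1.09375
Since 1.09375 > 1, Kraft's inequality is NOT satisfied.
A prefix code with these lengths CANNOT exist.

Kraft sum = 1.09375. Not satisfied.


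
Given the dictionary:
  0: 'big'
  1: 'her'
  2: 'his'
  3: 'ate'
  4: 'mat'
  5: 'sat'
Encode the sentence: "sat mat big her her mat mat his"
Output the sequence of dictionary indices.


Look up each word in the dictionary:
  'sat' -> 5
  'mat' -> 4
  'big' -> 0
  'her' -> 1
  'her' -> 1
  'mat' -> 4
  'mat' -> 4
  'his' -> 2

Encoded: [5, 4, 0, 1, 1, 4, 4, 2]


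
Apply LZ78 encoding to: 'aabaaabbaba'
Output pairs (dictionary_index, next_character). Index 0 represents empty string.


LZ78 encoding steps:
Dictionary: {0: ''}
Step 1: w='' (idx 0), next='a' -> output (0, 'a'), add 'a' as idx 1
Step 2: w='a' (idx 1), next='b' -> output (1, 'b'), add 'ab' as idx 2
Step 3: w='a' (idx 1), next='a' -> output (1, 'a'), add 'aa' as idx 3
Step 4: w='ab' (idx 2), next='b' -> output (2, 'b'), add 'abb' as idx 4
Step 5: w='ab' (idx 2), next='a' -> output (2, 'a'), add 'aba' as idx 5


Encoded: [(0, 'a'), (1, 'b'), (1, 'a'), (2, 'b'), (2, 'a')]


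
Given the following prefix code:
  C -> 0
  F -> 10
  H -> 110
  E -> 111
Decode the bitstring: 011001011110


Decoding step by step:
Bits 0 -> C
Bits 110 -> H
Bits 0 -> C
Bits 10 -> F
Bits 111 -> E
Bits 10 -> F


Decoded message: CHCFEF


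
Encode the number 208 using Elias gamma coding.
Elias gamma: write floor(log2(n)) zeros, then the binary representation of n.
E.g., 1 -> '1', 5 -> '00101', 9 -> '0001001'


num_bits = floor(log2(208)) + 1 = 8
leading_zeros = num_bits - 1 = 7
binary(208) = 11010000

Elias gamma(208) = '0000000' + '11010000' = 000000011010000 (15 bits)


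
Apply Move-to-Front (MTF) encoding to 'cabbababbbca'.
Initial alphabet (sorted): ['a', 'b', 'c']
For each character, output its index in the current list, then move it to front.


MTF encoding:
'c': index 2 in ['a', 'b', 'c'] -> ['c', 'a', 'b']
'a': index 1 in ['c', 'a', 'b'] -> ['a', 'c', 'b']
'b': index 2 in ['a', 'c', 'b'] -> ['b', 'a', 'c']
'b': index 0 in ['b', 'a', 'c'] -> ['b', 'a', 'c']
'a': index 1 in ['b', 'a', 'c'] -> ['a', 'b', 'c']
'b': index 1 in ['a', 'b', 'c'] -> ['b', 'a', 'c']
'a': index 1 in ['b', 'a', 'c'] -> ['a', 'b', 'c']
'b': index 1 in ['a', 'b', 'c'] -> ['b', 'a', 'c']
'b': index 0 in ['b', 'a', 'c'] -> ['b', 'a', 'c']
'b': index 0 in ['b', 'a', 'c'] -> ['b', 'a', 'c']
'c': index 2 in ['b', 'a', 'c'] -> ['c', 'b', 'a']
'a': index 2 in ['c', 'b', 'a'] -> ['a', 'c', 'b']


Output: [2, 1, 2, 0, 1, 1, 1, 1, 0, 0, 2, 2]


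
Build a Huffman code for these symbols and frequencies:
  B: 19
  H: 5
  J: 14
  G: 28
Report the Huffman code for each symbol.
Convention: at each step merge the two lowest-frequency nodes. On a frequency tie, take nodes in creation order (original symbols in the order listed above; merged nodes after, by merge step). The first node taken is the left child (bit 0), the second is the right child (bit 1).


Huffman tree construction:
Step 1: Merge H(5) + J(14) = 19
Step 2: Merge B(19) + (H+J)(19) = 38
Step 3: Merge G(28) + (B+(H+J))(38) = 66
Read each symbol's code off the tree from the root (left child = 0, right child = 1).

Codes:
  B: 10 (length 2)
  H: 110 (length 3)
  J: 111 (length 3)
  G: 0 (length 1)
Average code length: 123/66 = 1.8636 bits/symbol


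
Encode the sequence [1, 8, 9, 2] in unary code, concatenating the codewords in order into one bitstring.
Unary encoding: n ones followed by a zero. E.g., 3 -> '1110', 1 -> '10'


Encode each number as n ones followed by a terminating 0:
  1 -> 10 (2 bits)
  8 -> 111111110 (9 bits)
  9 -> 1111111110 (10 bits)
  2 -> 110 (3 bits)
Total length = 2 + 9 + 10 + 3 = 24 bits.

Unary([1, 8, 9, 2]) = 101111111101111111110110 (24 bits)


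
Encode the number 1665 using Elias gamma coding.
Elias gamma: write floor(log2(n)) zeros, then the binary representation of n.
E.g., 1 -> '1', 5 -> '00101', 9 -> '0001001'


num_bits = floor(log2(1665)) + 1 = 11
leading_zeros = num_bits - 1 = 10
binary(1665) = 11010000001

Elias gamma(1665) = '0000000000' + '11010000001' = 000000000011010000001 (21 bits)


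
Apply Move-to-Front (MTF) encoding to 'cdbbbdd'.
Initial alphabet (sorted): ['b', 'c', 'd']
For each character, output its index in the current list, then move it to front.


MTF encoding:
'c': index 1 in ['b', 'c', 'd'] -> ['c', 'b', 'd']
'd': index 2 in ['c', 'b', 'd'] -> ['d', 'c', 'b']
'b': index 2 in ['d', 'c', 'b'] -> ['b', 'd', 'c']
'b': index 0 in ['b', 'd', 'c'] -> ['b', 'd', 'c']
'b': index 0 in ['b', 'd', 'c'] -> ['b', 'd', 'c']
'd': index 1 in ['b', 'd', 'c'] -> ['d', 'b', 'c']
'd': index 0 in ['d', 'b', 'c'] -> ['d', 'b', 'c']


Output: [1, 2, 2, 0, 0, 1, 0]


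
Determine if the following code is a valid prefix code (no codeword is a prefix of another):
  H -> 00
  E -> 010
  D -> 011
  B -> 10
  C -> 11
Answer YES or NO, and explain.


Checking each pair (does one codeword prefix another?):
  H='00' vs E='010': no prefix
  H='00' vs D='011': no prefix
  H='00' vs B='10': no prefix
  H='00' vs C='11': no prefix
  E='010' vs H='00': no prefix
  E='010' vs D='011': no prefix
  E='010' vs B='10': no prefix
  E='010' vs C='11': no prefix
  D='011' vs H='00': no prefix
  D='011' vs E='010': no prefix
  D='011' vs B='10': no prefix
  D='011' vs C='11': no prefix
  B='10' vs H='00': no prefix
  B='10' vs E='010': no prefix
  B='10' vs D='011': no prefix
  B='10' vs C='11': no prefix
  C='11' vs H='00': no prefix
  C='11' vs E='010': no prefix
  C='11' vs D='011': no prefix
  C='11' vs B='10': no prefix
No violation found over all pairs.

YES -- this is a valid prefix code. No codeword is a prefix of any other codeword.
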